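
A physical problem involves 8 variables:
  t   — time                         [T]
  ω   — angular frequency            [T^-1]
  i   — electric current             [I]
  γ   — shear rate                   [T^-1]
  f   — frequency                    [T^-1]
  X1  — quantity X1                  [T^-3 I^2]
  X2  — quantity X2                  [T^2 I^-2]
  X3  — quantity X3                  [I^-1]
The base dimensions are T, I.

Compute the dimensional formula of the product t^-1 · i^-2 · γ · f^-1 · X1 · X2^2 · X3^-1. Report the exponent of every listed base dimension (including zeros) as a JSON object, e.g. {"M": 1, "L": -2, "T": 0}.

Dimensional matrix (T×I by t×ω×i×γ×f×X1×X2×X3):
  T: [ 1 -1  0 -1 -1 -3  2  0]
  I: [ 0  0  1  0  0  2 -2 -1]
  [T]: (-1)·1+(-2)·0+(1)·-1+(-1)·-1+(1)·-3+(2)·2+(-1)·0 = 0
  [I]: (-1)·0+(-2)·1+(1)·0+(-1)·0+(1)·2+(2)·-2+(-1)·-1 = -3
⇒ I^-3

{"T": 0, "I": -3}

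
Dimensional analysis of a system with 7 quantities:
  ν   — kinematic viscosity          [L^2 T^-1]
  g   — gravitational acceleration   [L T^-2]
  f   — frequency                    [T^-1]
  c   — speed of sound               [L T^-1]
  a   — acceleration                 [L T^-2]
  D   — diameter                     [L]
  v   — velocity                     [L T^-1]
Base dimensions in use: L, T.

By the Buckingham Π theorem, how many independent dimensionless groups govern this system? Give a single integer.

Write exponents as rows L,T / cols ν,g,f,c,a,D,v:
  L: [ 2  1  0  1  1  1  1]
  T: [-1 -2 -1 -1 -2  0 -1]
Echelon form has 2 nonzero rows (pivots: ν,g)
7 vars − rank 2 = 5 Π groups

5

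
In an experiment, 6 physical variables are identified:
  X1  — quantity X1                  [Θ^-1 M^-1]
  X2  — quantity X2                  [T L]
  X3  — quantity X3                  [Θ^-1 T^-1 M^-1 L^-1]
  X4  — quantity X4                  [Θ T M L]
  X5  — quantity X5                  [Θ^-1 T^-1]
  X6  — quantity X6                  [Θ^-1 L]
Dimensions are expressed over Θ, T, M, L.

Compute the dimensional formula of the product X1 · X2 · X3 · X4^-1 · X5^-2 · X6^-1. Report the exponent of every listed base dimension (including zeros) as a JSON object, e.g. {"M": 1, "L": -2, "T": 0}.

{"Θ": 0, "T": 1, "M": -3, "L": -2}

Exponent matrix [Θ,T,M,L] × [X1,X2,X3,X4,X5,X6]:
  Θ: [-1  0 -1  1 -1 -1]
  T: [ 0  1 -1  1 -1  0]
  M: [-1  0 -1  1  0  0]
  L: [ 0  1 -1  1  0  1]
  [Θ]: (1)·-1+(1)·0+(1)·-1+(-1)·1+(-2)·-1+(-1)·-1 = 0
  [T]: (1)·0+(1)·1+(1)·-1+(-1)·1+(-2)·-1+(-1)·0 = 1
  [M]: (1)·-1+(1)·0+(1)·-1+(-1)·1+(-2)·0+(-1)·0 = -3
  [L]: (1)·0+(1)·1+(1)·-1+(-1)·1+(-2)·0+(-1)·1 = -2
⇒ T M^-3 L^-2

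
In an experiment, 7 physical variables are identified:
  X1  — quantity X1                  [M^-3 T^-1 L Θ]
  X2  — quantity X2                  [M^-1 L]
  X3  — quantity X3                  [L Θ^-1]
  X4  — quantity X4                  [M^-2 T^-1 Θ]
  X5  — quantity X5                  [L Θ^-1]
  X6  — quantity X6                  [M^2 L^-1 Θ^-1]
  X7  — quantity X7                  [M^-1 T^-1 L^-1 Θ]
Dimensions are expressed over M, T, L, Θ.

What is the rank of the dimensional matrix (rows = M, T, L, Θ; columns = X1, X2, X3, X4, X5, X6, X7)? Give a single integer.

3

Dimensional matrix (M×T×L×Θ by X1×X2×X3×X4×X5×X6×X7):
  M: [-3 -1  0 -2  0  2 -1]
  T: [-1  0  0 -1  0  0 -1]
  L: [ 1  1  1  0  1 -1 -1]
  Θ: [ 1  0 -1  1 -1 -1  1]
Row reduction gives pivot columns X1,X2,X3; rank = 3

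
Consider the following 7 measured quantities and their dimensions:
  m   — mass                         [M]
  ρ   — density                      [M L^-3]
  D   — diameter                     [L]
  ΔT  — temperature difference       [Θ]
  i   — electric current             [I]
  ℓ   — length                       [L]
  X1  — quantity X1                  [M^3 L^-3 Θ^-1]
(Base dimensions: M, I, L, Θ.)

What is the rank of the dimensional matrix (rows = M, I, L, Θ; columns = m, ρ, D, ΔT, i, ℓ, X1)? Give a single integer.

Dimensional matrix (M×I×L×Θ by m×ρ×D×ΔT×i×ℓ×X1):
  M: [ 1  1  0  0  0  0  3]
  I: [ 0  0  0  0  1  0  0]
  L: [ 0 -3  1  0  0  1 -3]
  Θ: [ 0  0  0  1  0  0 -1]
RREF → pivots at {m,ρ,ΔT,i} ⇒ r = 4

4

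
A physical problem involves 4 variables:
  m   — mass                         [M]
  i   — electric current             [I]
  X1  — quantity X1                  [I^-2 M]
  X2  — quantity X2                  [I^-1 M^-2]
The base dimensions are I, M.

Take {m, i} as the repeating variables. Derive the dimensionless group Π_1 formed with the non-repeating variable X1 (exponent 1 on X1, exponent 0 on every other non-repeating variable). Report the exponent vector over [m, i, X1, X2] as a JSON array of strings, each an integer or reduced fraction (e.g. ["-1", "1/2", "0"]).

["-1", "2", "1", "0"]

Write exponents as rows I,M / cols m,i,X1,X2:
  I: [ 0  1 -2 -1]
  M: [ 1  0  1 -2]
Row reduction gives pivot columns m,i; rank = 2
Repeat: m,i; free: X1,X2
RREF:
  r0: [   1    0    1   -2]
  r1: [   0    1   -2   -1]
Fix exponent of X1 at 1, X2 at 0; solve each RREF row for its pivot's exponent:
  r0: exp(m) + (1)·1 = 0 ⇒ exp(m) = -1
  r1: exp(i) + (-2)·1 = 0 ⇒ exp(i) = 2
Π_1 = m^-1 · i^2 · X1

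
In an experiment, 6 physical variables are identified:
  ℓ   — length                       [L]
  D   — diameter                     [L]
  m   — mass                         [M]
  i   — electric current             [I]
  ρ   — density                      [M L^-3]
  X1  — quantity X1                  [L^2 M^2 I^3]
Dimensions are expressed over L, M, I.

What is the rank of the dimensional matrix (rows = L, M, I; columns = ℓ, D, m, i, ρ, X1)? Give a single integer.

Write exponents as rows L,M,I / cols ℓ,D,m,i,ρ,X1:
  L: [ 1  1  0  0 -3  2]
  M: [ 0  0  1  0  1  2]
  I: [ 0  0  0  1  0  3]
Echelon form has 3 nonzero rows (pivots: ℓ,m,i)

3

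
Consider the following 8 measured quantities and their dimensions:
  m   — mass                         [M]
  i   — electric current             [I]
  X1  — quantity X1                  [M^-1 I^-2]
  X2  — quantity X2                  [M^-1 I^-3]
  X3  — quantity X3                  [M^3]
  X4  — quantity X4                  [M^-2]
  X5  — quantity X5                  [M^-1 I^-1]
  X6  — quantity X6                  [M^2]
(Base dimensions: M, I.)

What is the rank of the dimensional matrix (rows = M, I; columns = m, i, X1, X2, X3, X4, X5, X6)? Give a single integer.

Exponent matrix [M,I] × [m,i,X1,X2,X3,X4,X5,X6]:
  M: [ 1  0 -1 -1  3 -2 -1  2]
  I: [ 0  1 -2 -3  0  0 -1  0]
RREF → pivots at {m,i} ⇒ r = 2

2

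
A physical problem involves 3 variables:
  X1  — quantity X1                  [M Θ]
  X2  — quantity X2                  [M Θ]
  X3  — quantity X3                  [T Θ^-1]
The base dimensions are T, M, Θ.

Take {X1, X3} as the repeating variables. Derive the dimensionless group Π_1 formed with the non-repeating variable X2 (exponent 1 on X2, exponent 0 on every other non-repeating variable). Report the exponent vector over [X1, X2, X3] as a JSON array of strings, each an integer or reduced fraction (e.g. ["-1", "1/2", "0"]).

Dimensional matrix (T×M×Θ by X1×X2×X3):
  T: [ 0  0  1]
  M: [ 1  1  0]
  Θ: [ 1  1 -1]
Echelon form has 2 nonzero rows (pivots: X1,X3)
Repeat: X1,X3; free: X2
RREF:
  r0: [   1    1    0]
  r1: [   0    0    1]
  r2: [   0    0    0]
Fix exponent of X2 at 1; solve each RREF row for its pivot's exponent:
  r0: exp(X1) + (1)·1 = 0 ⇒ exp(X1) = -1
  r1: exp(X3) + (0)·1 = 0 ⇒ exp(X3) = 0
Π_1 = X1^-1 · X2

["-1", "1", "0"]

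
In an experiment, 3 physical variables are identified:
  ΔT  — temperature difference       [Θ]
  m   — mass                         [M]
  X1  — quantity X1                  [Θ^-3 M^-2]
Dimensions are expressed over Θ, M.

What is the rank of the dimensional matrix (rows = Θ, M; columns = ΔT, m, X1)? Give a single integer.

2

Write exponents as rows Θ,M / cols ΔT,m,X1:
  Θ: [ 1  0 -3]
  M: [ 0  1 -2]
Echelon form has 2 nonzero rows (pivots: ΔT,m)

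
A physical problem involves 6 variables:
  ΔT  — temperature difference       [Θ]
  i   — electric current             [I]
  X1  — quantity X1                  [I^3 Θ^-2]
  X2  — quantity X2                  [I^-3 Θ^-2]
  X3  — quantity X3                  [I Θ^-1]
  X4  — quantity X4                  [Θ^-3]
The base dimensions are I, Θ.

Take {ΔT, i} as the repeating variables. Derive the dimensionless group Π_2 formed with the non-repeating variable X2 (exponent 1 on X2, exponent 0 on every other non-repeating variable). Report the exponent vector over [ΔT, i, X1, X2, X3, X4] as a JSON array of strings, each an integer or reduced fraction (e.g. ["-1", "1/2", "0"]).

["2", "3", "0", "1", "0", "0"]

Dimensional matrix (I×Θ by ΔT×i×X1×X2×X3×X4):
  I: [ 0  1  3 -3  1  0]
  Θ: [ 1  0 -2 -2 -1 -3]
Echelon form has 2 nonzero rows (pivots: ΔT,i)
Repeat: ΔT,i; free: X1,X2,X3,X4
RREF:
  r0: [   1    0   -2   -2   -1   -3]
  r1: [   0    1    3   -3    1    0]
Fix exponent of X2 at 1, X1 at 0, X3 at 0, X4 at 0; solve each RREF row for its pivot's exponent:
  r0: exp(ΔT) + (-2)·1 = 0 ⇒ exp(ΔT) = 2
  r1: exp(i) + (-3)·1 = 0 ⇒ exp(i) = 3
Π_2 = ΔT^2 · i^3 · X2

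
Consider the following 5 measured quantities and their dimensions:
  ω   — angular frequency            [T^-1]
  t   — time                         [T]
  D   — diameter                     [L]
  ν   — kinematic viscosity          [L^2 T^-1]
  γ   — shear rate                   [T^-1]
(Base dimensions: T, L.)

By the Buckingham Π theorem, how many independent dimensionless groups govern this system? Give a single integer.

3

Write exponents as rows T,L / cols ω,t,D,ν,γ:
  T: [-1  1  0 -1 -1]
  L: [ 0  0  1  2  0]
RREF → pivots at {ω,D} ⇒ r = 2
5 vars − rank 2 = 3 Π groups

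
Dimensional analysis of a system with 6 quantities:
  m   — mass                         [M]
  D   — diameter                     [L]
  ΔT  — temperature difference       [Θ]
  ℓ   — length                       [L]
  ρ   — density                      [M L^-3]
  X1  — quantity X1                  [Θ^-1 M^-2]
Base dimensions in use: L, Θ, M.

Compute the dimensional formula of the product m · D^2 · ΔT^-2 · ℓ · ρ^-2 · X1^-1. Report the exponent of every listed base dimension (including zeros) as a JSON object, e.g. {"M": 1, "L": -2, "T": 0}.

{"L": 9, "Θ": -1, "M": 1}

Dimensional matrix (L×Θ×M by m×D×ΔT×ℓ×ρ×X1):
  L: [ 0  1  0  1 -3  0]
  Θ: [ 0  0  1  0  0 -1]
  M: [ 1  0  0  0  1 -2]
  [L]: (1)·0+(2)·1+(-2)·0+(1)·1+(-2)·-3+(-1)·0 = 9
  [Θ]: (1)·0+(2)·0+(-2)·1+(1)·0+(-2)·0+(-1)·-1 = -1
  [M]: (1)·1+(2)·0+(-2)·0+(1)·0+(-2)·1+(-1)·-2 = 1
⇒ L^9 Θ^-1 M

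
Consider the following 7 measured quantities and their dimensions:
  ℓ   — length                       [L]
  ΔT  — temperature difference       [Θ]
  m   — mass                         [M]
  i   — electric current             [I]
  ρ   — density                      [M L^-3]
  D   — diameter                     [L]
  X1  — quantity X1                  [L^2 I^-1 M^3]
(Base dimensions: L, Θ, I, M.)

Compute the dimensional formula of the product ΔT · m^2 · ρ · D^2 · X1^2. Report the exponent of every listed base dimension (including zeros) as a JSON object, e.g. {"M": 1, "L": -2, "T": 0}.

Exponent matrix [L,Θ,I,M] × [ℓ,ΔT,m,i,ρ,D,X1]:
  L: [ 1  0  0  0 -3  1  2]
  Θ: [ 0  1  0  0  0  0  0]
  I: [ 0  0  0  1  0  0 -1]
  M: [ 0  0  1  0  1  0  3]
  [L]: (1)·0+(2)·0+(1)·-3+(2)·1+(2)·2 = 3
  [Θ]: (1)·1+(2)·0+(1)·0+(2)·0+(2)·0 = 1
  [I]: (1)·0+(2)·0+(1)·0+(2)·0+(2)·-1 = -2
  [M]: (1)·0+(2)·1+(1)·1+(2)·0+(2)·3 = 9
⇒ L^3 Θ I^-2 M^9

{"L": 3, "Θ": 1, "I": -2, "M": 9}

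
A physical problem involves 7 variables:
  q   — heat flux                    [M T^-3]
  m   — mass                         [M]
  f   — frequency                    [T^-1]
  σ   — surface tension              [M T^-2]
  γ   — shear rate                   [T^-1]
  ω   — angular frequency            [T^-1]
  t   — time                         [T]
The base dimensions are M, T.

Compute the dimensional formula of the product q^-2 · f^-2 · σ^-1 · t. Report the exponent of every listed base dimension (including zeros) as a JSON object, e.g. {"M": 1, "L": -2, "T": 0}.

Exponent matrix [M,T] × [q,m,f,σ,γ,ω,t]:
  M: [ 1  1  0  1  0  0  0]
  T: [-3  0 -1 -2 -1 -1  1]
  [M]: (-2)·1+(-2)·0+(-1)·1+(1)·0 = -3
  [T]: (-2)·-3+(-2)·-1+(-1)·-2+(1)·1 = 11
⇒ M^-3 T^11

{"M": -3, "T": 11}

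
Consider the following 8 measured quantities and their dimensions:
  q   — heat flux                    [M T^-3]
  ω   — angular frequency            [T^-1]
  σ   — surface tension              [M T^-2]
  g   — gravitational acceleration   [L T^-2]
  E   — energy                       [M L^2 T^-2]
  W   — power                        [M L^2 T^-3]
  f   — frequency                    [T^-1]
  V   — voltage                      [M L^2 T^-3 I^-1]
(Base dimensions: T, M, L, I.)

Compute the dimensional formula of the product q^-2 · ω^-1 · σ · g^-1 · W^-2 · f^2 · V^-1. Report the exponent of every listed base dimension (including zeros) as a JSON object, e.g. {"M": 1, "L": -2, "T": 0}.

{"T": 14, "M": -4, "L": -7, "I": 1}

Exponent matrix [T,M,L,I] × [q,ω,σ,g,E,W,f,V]:
  T: [-3 -1 -2 -2 -2 -3 -1 -3]
  M: [ 1  0  1  0  1  1  0  1]
  L: [ 0  0  0  1  2  2  0  2]
  I: [ 0  0  0  0  0  0  0 -1]
  [T]: (-2)·-3+(-1)·-1+(1)·-2+(-1)·-2+(-2)·-3+(2)·-1+(-1)·-3 = 14
  [M]: (-2)·1+(-1)·0+(1)·1+(-1)·0+(-2)·1+(2)·0+(-1)·1 = -4
  [L]: (-2)·0+(-1)·0+(1)·0+(-1)·1+(-2)·2+(2)·0+(-1)·2 = -7
  [I]: (-2)·0+(-1)·0+(1)·0+(-1)·0+(-2)·0+(2)·0+(-1)·-1 = 1
⇒ T^14 M^-4 L^-7 I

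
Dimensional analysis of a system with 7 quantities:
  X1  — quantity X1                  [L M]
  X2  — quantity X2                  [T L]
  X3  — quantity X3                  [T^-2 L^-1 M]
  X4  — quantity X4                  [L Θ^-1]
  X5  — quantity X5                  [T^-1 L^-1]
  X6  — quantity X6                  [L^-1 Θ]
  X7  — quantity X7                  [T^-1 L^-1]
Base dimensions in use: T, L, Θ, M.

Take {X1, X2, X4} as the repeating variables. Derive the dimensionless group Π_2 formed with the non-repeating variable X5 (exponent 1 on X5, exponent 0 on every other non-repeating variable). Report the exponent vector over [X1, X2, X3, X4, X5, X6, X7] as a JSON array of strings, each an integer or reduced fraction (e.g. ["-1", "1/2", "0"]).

["0", "1", "0", "0", "1", "0", "0"]

Write exponents as rows T,L,Θ,M / cols X1,X2,X3,X4,X5,X6,X7:
  T: [ 0  1 -2  0 -1  0 -1]
  L: [ 1  1 -1  1 -1 -1 -1]
  Θ: [ 0  0  0 -1  0  1  0]
  M: [ 1  0  1  0  0  0  0]
Echelon form has 3 nonzero rows (pivots: X1,X2,X4)
Pivot set = {X1,X2,X4}, free = {X3,X5,X6,X7}
RREF:
  r0: [   1    0    1    0    0    0    0]
  r1: [   0    1   -2    0   -1    0   -1]
  r2: [   0    0    0    1    0   -1    0]
  r3: [   0    0    0    0    0    0    0]
Fix exponent of X5 at 1, X3 at 0, X6 at 0, X7 at 0; solve each RREF row for its pivot's exponent:
  r0: exp(X1) + (0)·1 = 0 ⇒ exp(X1) = 0
  r1: exp(X2) + (-1)·1 = 0 ⇒ exp(X2) = 1
  r2: exp(X4) + (0)·1 = 0 ⇒ exp(X4) = 0
Π_2 = X2 · X5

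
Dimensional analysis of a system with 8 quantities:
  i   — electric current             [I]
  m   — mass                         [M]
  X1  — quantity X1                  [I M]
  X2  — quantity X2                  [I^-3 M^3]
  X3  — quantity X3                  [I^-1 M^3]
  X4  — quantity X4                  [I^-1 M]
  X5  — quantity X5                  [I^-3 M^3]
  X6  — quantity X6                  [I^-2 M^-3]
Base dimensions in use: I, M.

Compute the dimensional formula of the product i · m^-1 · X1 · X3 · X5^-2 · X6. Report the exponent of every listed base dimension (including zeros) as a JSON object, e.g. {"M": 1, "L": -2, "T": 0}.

Exponent matrix [I,M] × [i,m,X1,X2,X3,X4,X5,X6]:
  I: [ 1  0  1 -3 -1 -1 -3 -2]
  M: [ 0  1  1  3  3  1  3 -3]
  [I]: (1)·1+(-1)·0+(1)·1+(1)·-1+(-2)·-3+(1)·-2 = 5
  [M]: (1)·0+(-1)·1+(1)·1+(1)·3+(-2)·3+(1)·-3 = -6
⇒ I^5 M^-6

{"I": 5, "M": -6}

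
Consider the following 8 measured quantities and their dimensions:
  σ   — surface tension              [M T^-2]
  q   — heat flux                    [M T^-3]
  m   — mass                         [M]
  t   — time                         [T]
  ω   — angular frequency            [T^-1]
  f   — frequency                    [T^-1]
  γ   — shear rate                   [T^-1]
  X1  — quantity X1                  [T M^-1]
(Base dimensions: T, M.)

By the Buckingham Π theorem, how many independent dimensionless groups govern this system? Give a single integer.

Dimensional matrix (T×M by σ×q×m×t×ω×f×γ×X1):
  T: [-2 -3  0  1 -1 -1 -1  1]
  M: [ 1  1  1  0  0  0  0 -1]
Row reduction gives pivot columns σ,q; rank = 2
8 vars − rank 2 = 6 Π groups

6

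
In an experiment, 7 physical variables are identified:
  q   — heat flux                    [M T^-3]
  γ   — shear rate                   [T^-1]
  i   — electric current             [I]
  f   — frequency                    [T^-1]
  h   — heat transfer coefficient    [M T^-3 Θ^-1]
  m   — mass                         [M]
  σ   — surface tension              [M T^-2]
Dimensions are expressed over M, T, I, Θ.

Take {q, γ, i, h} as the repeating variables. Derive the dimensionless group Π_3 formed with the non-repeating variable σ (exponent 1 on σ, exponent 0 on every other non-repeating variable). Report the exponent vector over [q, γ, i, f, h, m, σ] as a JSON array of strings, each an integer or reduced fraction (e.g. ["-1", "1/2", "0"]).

["-1", "1", "0", "0", "0", "0", "1"]

Dimensional matrix (M×T×I×Θ by q×γ×i×f×h×m×σ):
  M: [ 1  0  0  0  1  1  1]
  T: [-3 -1  0 -1 -3  0 -2]
  I: [ 0  0  1  0  0  0  0]
  Θ: [ 0  0  0  0 -1  0  0]
Row reduction gives pivot columns q,γ,i,h; rank = 4
Pivot set = {q,γ,i,h}, free = {f,m,σ}
RREF:
  r0: [   1    0    0    0    0    1    1]
  r1: [   0    1    0    1    0   -3   -1]
  r2: [   0    0    1    0    0    0    0]
  r3: [   0    0    0    0    1    0    0]
Fix exponent of σ at 1, f at 0, m at 0; solve each RREF row for its pivot's exponent:
  r0: exp(q) + (1)·1 = 0 ⇒ exp(q) = -1
  r1: exp(γ) + (-1)·1 = 0 ⇒ exp(γ) = 1
  r2: exp(i) + (0)·1 = 0 ⇒ exp(i) = 0
  r3: exp(h) + (0)·1 = 0 ⇒ exp(h) = 0
Π_3 = q^-1 · γ · σ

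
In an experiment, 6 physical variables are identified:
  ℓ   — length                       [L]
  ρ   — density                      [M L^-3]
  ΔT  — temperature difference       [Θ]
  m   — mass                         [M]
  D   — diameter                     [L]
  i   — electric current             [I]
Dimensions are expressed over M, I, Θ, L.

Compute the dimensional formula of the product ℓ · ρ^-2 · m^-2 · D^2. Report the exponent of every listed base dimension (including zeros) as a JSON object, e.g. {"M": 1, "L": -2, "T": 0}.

Write exponents as rows M,I,Θ,L / cols ℓ,ρ,ΔT,m,D,i:
  M: [ 0  1  0  1  0  0]
  I: [ 0  0  0  0  0  1]
  Θ: [ 0  0  1  0  0  0]
  L: [ 1 -3  0  0  1  0]
  [M]: (1)·0+(-2)·1+(-2)·1+(2)·0 = -4
  [I]: (1)·0+(-2)·0+(-2)·0+(2)·0 = 0
  [Θ]: (1)·0+(-2)·0+(-2)·0+(2)·0 = 0
  [L]: (1)·1+(-2)·-3+(-2)·0+(2)·1 = 9
⇒ M^-4 L^9

{"M": -4, "I": 0, "Θ": 0, "L": 9}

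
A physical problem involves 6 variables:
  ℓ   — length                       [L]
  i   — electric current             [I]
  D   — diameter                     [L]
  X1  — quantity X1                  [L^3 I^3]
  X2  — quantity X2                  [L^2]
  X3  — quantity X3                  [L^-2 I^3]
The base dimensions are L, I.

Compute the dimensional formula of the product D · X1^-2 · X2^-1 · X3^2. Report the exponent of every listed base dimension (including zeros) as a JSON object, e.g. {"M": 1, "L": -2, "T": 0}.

{"L": -11, "I": 0}

Dimensional matrix (L×I by ℓ×i×D×X1×X2×X3):
  L: [ 1  0  1  3  2 -2]
  I: [ 0  1  0  3  0  3]
  [L]: (1)·1+(-2)·3+(-1)·2+(2)·-2 = -11
  [I]: (1)·0+(-2)·3+(-1)·0+(2)·3 = 0
⇒ L^-11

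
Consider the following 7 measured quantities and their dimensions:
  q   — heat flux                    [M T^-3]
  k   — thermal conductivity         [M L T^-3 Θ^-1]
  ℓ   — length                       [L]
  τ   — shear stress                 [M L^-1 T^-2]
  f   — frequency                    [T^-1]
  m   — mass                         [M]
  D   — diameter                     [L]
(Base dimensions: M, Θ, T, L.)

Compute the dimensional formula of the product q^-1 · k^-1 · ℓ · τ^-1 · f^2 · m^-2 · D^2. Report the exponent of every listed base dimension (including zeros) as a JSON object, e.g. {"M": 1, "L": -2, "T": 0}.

{"M": -5, "Θ": 1, "T": 6, "L": 3}

Write exponents as rows M,Θ,T,L / cols q,k,ℓ,τ,f,m,D:
  M: [ 1  1  0  1  0  1  0]
  Θ: [ 0 -1  0  0  0  0  0]
  T: [-3 -3  0 -2 -1  0  0]
  L: [ 0  1  1 -1  0  0  1]
  [M]: (-1)·1+(-1)·1+(1)·0+(-1)·1+(2)·0+(-2)·1+(2)·0 = -5
  [Θ]: (-1)·0+(-1)·-1+(1)·0+(-1)·0+(2)·0+(-2)·0+(2)·0 = 1
  [T]: (-1)·-3+(-1)·-3+(1)·0+(-1)·-2+(2)·-1+(-2)·0+(2)·0 = 6
  [L]: (-1)·0+(-1)·1+(1)·1+(-1)·-1+(2)·0+(-2)·0+(2)·1 = 3
⇒ M^-5 Θ T^6 L^3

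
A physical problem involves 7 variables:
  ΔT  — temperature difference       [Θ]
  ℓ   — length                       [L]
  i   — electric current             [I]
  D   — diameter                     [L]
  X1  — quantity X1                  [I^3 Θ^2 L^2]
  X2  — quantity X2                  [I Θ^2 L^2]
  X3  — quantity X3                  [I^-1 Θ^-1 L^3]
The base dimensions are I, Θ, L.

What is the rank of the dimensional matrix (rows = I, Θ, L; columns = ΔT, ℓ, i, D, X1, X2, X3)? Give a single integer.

Write exponents as rows I,Θ,L / cols ΔT,ℓ,i,D,X1,X2,X3:
  I: [ 0  0  1  0  3  1 -1]
  Θ: [ 1  0  0  0  2  2 -1]
  L: [ 0  1  0  1  2  2  3]
Row reduction gives pivot columns ΔT,ℓ,i; rank = 3

3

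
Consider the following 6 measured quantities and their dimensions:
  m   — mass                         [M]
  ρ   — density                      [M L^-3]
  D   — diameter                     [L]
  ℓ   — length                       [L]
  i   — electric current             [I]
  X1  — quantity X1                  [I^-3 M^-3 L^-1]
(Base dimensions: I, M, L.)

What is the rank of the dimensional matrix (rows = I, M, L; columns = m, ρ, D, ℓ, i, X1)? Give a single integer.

3

Dimensional matrix (I×M×L by m×ρ×D×ℓ×i×X1):
  I: [ 0  0  0  0  1 -3]
  M: [ 1  1  0  0  0 -3]
  L: [ 0 -3  1  1  0 -1]
Echelon form has 3 nonzero rows (pivots: m,ρ,i)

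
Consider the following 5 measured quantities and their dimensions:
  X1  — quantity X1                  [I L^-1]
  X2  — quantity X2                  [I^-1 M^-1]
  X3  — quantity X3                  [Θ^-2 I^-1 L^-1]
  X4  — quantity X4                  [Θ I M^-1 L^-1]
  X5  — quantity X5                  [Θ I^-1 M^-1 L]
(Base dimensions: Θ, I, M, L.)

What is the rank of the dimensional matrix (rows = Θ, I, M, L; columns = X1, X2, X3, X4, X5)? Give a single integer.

Dimensional matrix (Θ×I×M×L by X1×X2×X3×X4×X5):
  Θ: [ 0  0 -2  1  1]
  I: [ 1 -1 -1  1 -1]
  M: [ 0 -1  0 -1 -1]
  L: [-1  0 -1 -1  1]
RREF → pivots at {X1,X2,X3} ⇒ r = 3

3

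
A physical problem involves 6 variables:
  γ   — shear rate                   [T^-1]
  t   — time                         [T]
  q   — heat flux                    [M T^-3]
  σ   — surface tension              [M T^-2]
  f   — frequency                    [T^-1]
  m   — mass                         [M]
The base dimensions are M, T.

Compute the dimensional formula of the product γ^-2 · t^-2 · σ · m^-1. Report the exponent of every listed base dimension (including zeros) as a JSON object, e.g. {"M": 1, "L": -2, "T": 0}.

{"M": 0, "T": -2}

Dimensional matrix (M×T by γ×t×q×σ×f×m):
  M: [ 0  0  1  1  0  1]
  T: [-1  1 -3 -2 -1  0]
  [M]: (-2)·0+(-2)·0+(1)·1+(-1)·1 = 0
  [T]: (-2)·-1+(-2)·1+(1)·-2+(-1)·0 = -2
⇒ T^-2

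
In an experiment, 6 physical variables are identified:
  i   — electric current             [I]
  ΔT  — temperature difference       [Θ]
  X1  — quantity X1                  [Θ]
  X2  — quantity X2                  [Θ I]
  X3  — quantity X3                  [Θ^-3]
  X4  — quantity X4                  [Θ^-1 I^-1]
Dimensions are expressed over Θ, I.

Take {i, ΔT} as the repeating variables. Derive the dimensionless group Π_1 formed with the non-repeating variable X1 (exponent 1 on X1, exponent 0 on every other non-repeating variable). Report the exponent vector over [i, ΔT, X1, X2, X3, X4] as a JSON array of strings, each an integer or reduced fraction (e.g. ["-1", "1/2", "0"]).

["0", "-1", "1", "0", "0", "0"]

Exponent matrix [Θ,I] × [i,ΔT,X1,X2,X3,X4]:
  Θ: [ 0  1  1  1 -3 -1]
  I: [ 1  0  0  1  0 -1]
Echelon form has 2 nonzero rows (pivots: i,ΔT)
Pivot set = {i,ΔT}, free = {X1,X2,X3,X4}
RREF:
  r0: [   1    0    0    1    0   -1]
  r1: [   0    1    1    1   -3   -1]
Fix exponent of X1 at 1, X2 at 0, X3 at 0, X4 at 0; solve each RREF row for its pivot's exponent:
  r0: exp(i) + (0)·1 = 0 ⇒ exp(i) = 0
  r1: exp(ΔT) + (1)·1 = 0 ⇒ exp(ΔT) = -1
Π_1 = ΔT^-1 · X1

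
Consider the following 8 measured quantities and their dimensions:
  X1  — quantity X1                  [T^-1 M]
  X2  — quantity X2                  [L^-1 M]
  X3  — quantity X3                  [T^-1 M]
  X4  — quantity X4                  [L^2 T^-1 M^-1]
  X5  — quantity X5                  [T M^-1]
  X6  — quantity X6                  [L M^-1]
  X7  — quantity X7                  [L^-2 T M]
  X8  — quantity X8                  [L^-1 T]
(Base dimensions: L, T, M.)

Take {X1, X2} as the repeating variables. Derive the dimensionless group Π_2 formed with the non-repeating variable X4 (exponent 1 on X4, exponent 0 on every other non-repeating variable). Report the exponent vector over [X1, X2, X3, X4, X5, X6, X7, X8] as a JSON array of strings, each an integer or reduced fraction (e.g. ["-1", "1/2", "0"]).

Exponent matrix [L,T,M] × [X1,X2,X3,X4,X5,X6,X7,X8]:
  L: [ 0 -1  0  2  0  1 -2 -1]
  T: [-1  0 -1 -1  1  0  1  1]
  M: [ 1  1  1 -1 -1 -1  1  0]
Row reduction gives pivot columns X1,X2; rank = 2
Repeat: X1,X2; free: X3,X4,X5,X6,X7,X8
RREF:
  r0: [   1    0    1    1   -1    0   -1   -1]
  r1: [   0    1    0   -2    0   -1    2    1]
  r2: [   0    0    0    0    0    0    0    0]
Fix exponent of X4 at 1, X3 at 0, X5 at 0, X6 at 0, X7 at 0, X8 at 0; solve each RREF row for its pivot's exponent:
  r0: exp(X1) + (1)·1 = 0 ⇒ exp(X1) = -1
  r1: exp(X2) + (-2)·1 = 0 ⇒ exp(X2) = 2
Π_2 = X1^-1 · X2^2 · X4

["-1", "2", "0", "1", "0", "0", "0", "0"]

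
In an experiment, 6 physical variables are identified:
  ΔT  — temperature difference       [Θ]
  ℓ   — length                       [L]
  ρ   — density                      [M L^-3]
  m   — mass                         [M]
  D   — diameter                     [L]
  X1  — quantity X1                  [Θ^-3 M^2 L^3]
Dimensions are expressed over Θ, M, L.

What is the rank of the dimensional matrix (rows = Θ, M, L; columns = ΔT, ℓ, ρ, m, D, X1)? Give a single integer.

Exponent matrix [Θ,M,L] × [ΔT,ℓ,ρ,m,D,X1]:
  Θ: [ 1  0  0  0  0 -3]
  M: [ 0  0  1  1  0  2]
  L: [ 0  1 -3  0  1  3]
Row reduction gives pivot columns ΔT,ℓ,ρ; rank = 3

3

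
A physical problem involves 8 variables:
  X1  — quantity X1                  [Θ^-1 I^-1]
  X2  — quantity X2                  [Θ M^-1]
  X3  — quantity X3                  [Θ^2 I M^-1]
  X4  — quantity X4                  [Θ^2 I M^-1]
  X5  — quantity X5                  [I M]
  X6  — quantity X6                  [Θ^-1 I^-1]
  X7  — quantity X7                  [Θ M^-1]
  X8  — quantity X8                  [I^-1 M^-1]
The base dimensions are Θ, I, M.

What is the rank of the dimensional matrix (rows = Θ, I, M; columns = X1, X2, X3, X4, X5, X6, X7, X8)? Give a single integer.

2

Write exponents as rows Θ,I,M / cols X1,X2,X3,X4,X5,X6,X7,X8:
  Θ: [-1  1  2  2  0 -1  1  0]
  I: [-1  0  1  1  1 -1  0 -1]
  M: [ 0 -1 -1 -1  1  0 -1 -1]
RREF → pivots at {X1,X2} ⇒ r = 2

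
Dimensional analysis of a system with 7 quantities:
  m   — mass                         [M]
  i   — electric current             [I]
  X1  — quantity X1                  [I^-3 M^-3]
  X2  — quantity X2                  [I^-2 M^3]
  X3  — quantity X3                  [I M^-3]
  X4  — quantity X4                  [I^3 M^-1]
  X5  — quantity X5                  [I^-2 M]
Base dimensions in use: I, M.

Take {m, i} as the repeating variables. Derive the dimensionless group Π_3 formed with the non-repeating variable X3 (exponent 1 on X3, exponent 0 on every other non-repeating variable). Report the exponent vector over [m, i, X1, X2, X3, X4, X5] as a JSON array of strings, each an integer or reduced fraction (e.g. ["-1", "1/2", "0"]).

Write exponents as rows I,M / cols m,i,X1,X2,X3,X4,X5:
  I: [ 0  1 -3 -2  1  3 -2]
  M: [ 1  0 -3  3 -3 -1  1]
Echelon form has 2 nonzero rows (pivots: m,i)
Repeat: m,i; free: X1,X2,X3,X4,X5
RREF:
  r0: [   1    0   -3    3   -3   -1    1]
  r1: [   0    1   -3   -2    1    3   -2]
Fix exponent of X3 at 1, X1 at 0, X2 at 0, X4 at 0, X5 at 0; solve each RREF row for its pivot's exponent:
  r0: exp(m) + (-3)·1 = 0 ⇒ exp(m) = 3
  r1: exp(i) + (1)·1 = 0 ⇒ exp(i) = -1
Π_3 = m^3 · i^-1 · X3

["3", "-1", "0", "0", "1", "0", "0"]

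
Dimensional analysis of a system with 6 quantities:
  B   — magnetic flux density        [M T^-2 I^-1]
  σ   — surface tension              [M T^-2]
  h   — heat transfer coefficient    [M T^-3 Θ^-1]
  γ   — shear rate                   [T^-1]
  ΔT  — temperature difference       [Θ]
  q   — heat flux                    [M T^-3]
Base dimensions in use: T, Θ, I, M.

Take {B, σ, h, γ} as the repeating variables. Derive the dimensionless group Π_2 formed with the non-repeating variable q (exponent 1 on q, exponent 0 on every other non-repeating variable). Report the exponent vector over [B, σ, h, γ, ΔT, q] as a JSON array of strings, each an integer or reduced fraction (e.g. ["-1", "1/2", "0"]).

Exponent matrix [T,Θ,I,M] × [B,σ,h,γ,ΔT,q]:
  T: [-2 -2 -3 -1  0 -3]
  Θ: [ 0  0 -1  0  1  0]
  I: [-1  0  0  0  0  0]
  M: [ 1  1  1  0  0  1]
Echelon form has 4 nonzero rows (pivots: B,σ,h,γ)
Repeat: B,σ,h,γ; free: ΔT,q
RREF:
  r0: [   1    0    0    0    0    0]
  r1: [   0    1    0    0    1    1]
  r2: [   0    0    1    0   -1    0]
  r3: [   0    0    0    1    1    1]
Fix exponent of q at 1, ΔT at 0; solve each RREF row for its pivot's exponent:
  r0: exp(B) + (0)·1 = 0 ⇒ exp(B) = 0
  r1: exp(σ) + (1)·1 = 0 ⇒ exp(σ) = -1
  r2: exp(h) + (0)·1 = 0 ⇒ exp(h) = 0
  r3: exp(γ) + (1)·1 = 0 ⇒ exp(γ) = -1
Π_2 = σ^-1 · γ^-1 · q

["0", "-1", "0", "-1", "0", "1"]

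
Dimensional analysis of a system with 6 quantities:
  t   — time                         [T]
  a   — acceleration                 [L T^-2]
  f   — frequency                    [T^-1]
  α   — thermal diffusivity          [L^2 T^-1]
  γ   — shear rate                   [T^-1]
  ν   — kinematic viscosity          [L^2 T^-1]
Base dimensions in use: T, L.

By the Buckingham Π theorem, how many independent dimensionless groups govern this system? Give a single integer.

4

Dimensional matrix (T×L by t×a×f×α×γ×ν):
  T: [ 1 -2 -1 -1 -1 -1]
  L: [ 0  1  0  2  0  2]
Row reduction gives pivot columns t,a; rank = 2
6 vars − rank 2 = 4 Π groups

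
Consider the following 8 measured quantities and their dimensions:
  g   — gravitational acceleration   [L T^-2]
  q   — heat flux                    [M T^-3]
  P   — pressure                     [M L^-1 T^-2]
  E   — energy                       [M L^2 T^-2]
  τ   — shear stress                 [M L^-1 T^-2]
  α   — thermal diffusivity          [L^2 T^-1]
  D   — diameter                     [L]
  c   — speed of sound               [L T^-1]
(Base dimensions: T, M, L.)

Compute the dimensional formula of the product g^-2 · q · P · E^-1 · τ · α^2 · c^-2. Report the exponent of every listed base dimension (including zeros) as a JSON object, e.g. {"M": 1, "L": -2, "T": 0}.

Dimensional matrix (T×M×L by g×q×P×E×τ×α×D×c):
  T: [-2 -3 -2 -2 -2 -1  0 -1]
  M: [ 0  1  1  1  1  0  0  0]
  L: [ 1  0 -1  2 -1  2  1  1]
  [T]: (-2)·-2+(1)·-3+(1)·-2+(-1)·-2+(1)·-2+(2)·-1+(-2)·-1 = -1
  [M]: (-2)·0+(1)·1+(1)·1+(-1)·1+(1)·1+(2)·0+(-2)·0 = 2
  [L]: (-2)·1+(1)·0+(1)·-1+(-1)·2+(1)·-1+(2)·2+(-2)·1 = -4
⇒ T^-1 M^2 L^-4

{"T": -1, "M": 2, "L": -4}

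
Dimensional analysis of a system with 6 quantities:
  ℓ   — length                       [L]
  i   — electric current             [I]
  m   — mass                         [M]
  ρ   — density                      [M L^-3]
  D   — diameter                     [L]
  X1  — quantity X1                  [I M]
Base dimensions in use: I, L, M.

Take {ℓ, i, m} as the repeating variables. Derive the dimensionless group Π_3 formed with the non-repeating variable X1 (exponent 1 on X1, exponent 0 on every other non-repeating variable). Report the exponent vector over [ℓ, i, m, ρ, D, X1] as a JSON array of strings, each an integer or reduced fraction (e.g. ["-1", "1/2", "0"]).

["0", "-1", "-1", "0", "0", "1"]

Write exponents as rows I,L,M / cols ℓ,i,m,ρ,D,X1:
  I: [ 0  1  0  0  0  1]
  L: [ 1  0  0 -3  1  0]
  M: [ 0  0  1  1  0  1]
Row reduction gives pivot columns ℓ,i,m; rank = 3
Pivot set = {ℓ,i,m}, free = {ρ,D,X1}
RREF:
  r0: [   1    0    0   -3    1    0]
  r1: [   0    1    0    0    0    1]
  r2: [   0    0    1    1    0    1]
Fix exponent of X1 at 1, ρ at 0, D at 0; solve each RREF row for its pivot's exponent:
  r0: exp(ℓ) + (0)·1 = 0 ⇒ exp(ℓ) = 0
  r1: exp(i) + (1)·1 = 0 ⇒ exp(i) = -1
  r2: exp(m) + (1)·1 = 0 ⇒ exp(m) = -1
Π_3 = i^-1 · m^-1 · X1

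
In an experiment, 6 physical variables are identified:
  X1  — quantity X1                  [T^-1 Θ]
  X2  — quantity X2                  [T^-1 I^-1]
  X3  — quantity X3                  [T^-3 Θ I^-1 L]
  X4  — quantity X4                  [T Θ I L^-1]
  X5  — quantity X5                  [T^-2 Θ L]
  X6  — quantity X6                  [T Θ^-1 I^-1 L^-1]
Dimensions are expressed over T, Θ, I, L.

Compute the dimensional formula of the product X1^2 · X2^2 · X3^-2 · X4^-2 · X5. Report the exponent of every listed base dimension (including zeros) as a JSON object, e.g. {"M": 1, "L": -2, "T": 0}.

Write exponents as rows T,Θ,I,L / cols X1,X2,X3,X4,X5,X6:
  T: [-1 -1 -3  1 -2  1]
  Θ: [ 1  0  1  1  1 -1]
  I: [ 0 -1 -1  1  0 -1]
  L: [ 0  0  1 -1  1 -1]
  [T]: (2)·-1+(2)·-1+(-2)·-3+(-2)·1+(1)·-2 = -2
  [Θ]: (2)·1+(2)·0+(-2)·1+(-2)·1+(1)·1 = -1
  [I]: (2)·0+(2)·-1+(-2)·-1+(-2)·1+(1)·0 = -2
  [L]: (2)·0+(2)·0+(-2)·1+(-2)·-1+(1)·1 = 1
⇒ T^-2 Θ^-1 I^-2 L

{"T": -2, "Θ": -1, "I": -2, "L": 1}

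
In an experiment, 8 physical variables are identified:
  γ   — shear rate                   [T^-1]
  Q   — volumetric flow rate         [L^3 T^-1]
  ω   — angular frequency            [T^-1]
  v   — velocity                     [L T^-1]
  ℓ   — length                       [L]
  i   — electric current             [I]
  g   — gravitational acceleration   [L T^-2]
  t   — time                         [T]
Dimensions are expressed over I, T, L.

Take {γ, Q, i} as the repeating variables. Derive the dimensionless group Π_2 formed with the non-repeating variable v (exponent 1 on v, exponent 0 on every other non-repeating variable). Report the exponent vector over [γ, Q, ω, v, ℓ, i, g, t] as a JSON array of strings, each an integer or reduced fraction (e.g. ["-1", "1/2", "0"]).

Exponent matrix [I,T,L] × [γ,Q,ω,v,ℓ,i,g,t]:
  I: [ 0  0  0  0  0  1  0  0]
  T: [-1 -1 -1 -1  0  0 -2  1]
  L: [ 0  3  0  1  1  0  1  0]
Echelon form has 3 nonzero rows (pivots: γ,Q,i)
Repeat: γ,Q,i; free: ω,v,ℓ,g,t
RREF:
  r0: [   1    0    1  2/3 -1/3    0  5/3   -1]
  r1: [   0    1    0  1/3  1/3    0  1/3    0]
  r2: [   0    0    0    0    0    1    0    0]
Fix exponent of v at 1, ω at 0, ℓ at 0, g at 0, t at 0; solve each RREF row for its pivot's exponent:
  r0: exp(γ) + (2/3)·1 = 0 ⇒ exp(γ) = -2/3
  r1: exp(Q) + (1/3)·1 = 0 ⇒ exp(Q) = -1/3
  r2: exp(i) + (0)·1 = 0 ⇒ exp(i) = 0
Π_2 = γ^(-2/3) · Q^(-1/3) · v

["-2/3", "-1/3", "0", "1", "0", "0", "0", "0"]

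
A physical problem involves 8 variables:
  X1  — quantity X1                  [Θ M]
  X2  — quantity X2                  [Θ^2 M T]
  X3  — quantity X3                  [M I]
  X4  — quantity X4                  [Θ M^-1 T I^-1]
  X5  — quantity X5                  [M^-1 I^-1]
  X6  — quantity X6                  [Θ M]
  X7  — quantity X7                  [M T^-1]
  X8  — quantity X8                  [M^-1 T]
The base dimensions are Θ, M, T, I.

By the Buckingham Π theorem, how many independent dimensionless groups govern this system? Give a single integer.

5

Dimensional matrix (Θ×M×T×I by X1×X2×X3×X4×X5×X6×X7×X8):
  Θ: [ 1  2  0  1  0  1  0  0]
  M: [ 1  1  1 -1 -1  1  1 -1]
  T: [ 0  1  0  1  0  0 -1  1]
  I: [ 0  0  1 -1 -1  0  0  0]
RREF → pivots at {X1,X2,X3} ⇒ r = 3
Π count = n − r = 8 − 3 = 5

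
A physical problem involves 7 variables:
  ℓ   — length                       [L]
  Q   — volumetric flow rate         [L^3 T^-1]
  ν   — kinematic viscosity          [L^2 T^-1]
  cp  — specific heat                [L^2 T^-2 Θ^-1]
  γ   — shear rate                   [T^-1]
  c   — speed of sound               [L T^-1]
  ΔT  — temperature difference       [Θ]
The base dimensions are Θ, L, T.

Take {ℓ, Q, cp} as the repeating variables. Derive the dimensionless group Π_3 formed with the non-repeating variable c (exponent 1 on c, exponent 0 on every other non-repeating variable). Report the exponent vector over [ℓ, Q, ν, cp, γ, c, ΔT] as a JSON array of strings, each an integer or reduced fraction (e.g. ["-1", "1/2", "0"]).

["2", "-1", "0", "0", "0", "1", "0"]

Dimensional matrix (Θ×L×T by ℓ×Q×ν×cp×γ×c×ΔT):
  Θ: [ 0  0  0 -1  0  0  1]
  L: [ 1  3  2  2  0  1  0]
  T: [ 0 -1 -1 -2 -1 -1  0]
RREF → pivots at {ℓ,Q,cp} ⇒ r = 3
Repeat: ℓ,Q,cp; free: ν,γ,c,ΔT
RREF:
  r0: [   1    0   -1    0   -3   -2   -4]
  r1: [   0    1    1    0    1    1    2]
  r2: [   0    0    0    1    0    0   -1]
Fix exponent of c at 1, ν at 0, γ at 0, ΔT at 0; solve each RREF row for its pivot's exponent:
  r0: exp(ℓ) + (-2)·1 = 0 ⇒ exp(ℓ) = 2
  r1: exp(Q) + (1)·1 = 0 ⇒ exp(Q) = -1
  r2: exp(cp) + (0)·1 = 0 ⇒ exp(cp) = 0
Π_3 = ℓ^2 · Q^-1 · c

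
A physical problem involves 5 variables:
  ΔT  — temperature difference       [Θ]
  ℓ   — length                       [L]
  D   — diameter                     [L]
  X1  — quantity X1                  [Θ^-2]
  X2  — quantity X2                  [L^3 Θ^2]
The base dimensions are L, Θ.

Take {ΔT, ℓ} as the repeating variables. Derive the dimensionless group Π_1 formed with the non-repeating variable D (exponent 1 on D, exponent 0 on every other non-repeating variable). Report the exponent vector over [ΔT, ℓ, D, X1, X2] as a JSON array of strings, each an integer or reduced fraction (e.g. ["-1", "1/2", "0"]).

["0", "-1", "1", "0", "0"]

Write exponents as rows L,Θ / cols ΔT,ℓ,D,X1,X2:
  L: [ 0  1  1  0  3]
  Θ: [ 1  0  0 -2  2]
Row reduction gives pivot columns ΔT,ℓ; rank = 2
Pivot set = {ΔT,ℓ}, free = {D,X1,X2}
RREF:
  r0: [   1    0    0   -2    2]
  r1: [   0    1    1    0    3]
Fix exponent of D at 1, X1 at 0, X2 at 0; solve each RREF row for its pivot's exponent:
  r0: exp(ΔT) + (0)·1 = 0 ⇒ exp(ΔT) = 0
  r1: exp(ℓ) + (1)·1 = 0 ⇒ exp(ℓ) = -1
Π_1 = ℓ^-1 · D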